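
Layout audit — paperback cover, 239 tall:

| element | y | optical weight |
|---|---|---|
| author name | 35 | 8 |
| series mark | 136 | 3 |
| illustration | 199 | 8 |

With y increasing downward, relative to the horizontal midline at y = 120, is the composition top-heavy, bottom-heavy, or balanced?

balanced

Weights sum to 8 + 3 + 8 = 19.
y-moment: 8·35 + 3·136 + 8·199 = 2280; centroid 2280/19 ≈ 120.00.
That equals the midline 120 — balanced.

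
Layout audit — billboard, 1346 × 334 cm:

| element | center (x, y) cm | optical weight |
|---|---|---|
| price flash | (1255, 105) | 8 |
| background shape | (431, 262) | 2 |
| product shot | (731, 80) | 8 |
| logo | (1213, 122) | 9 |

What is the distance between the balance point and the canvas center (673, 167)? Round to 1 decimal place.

Σw = 8 + 2 + 8 + 9 = 27.
x: (8·1255 + 2·431 + 8·731 + 9·1213) / 27 = 27667 / 27 ≈ 1024.70
y: (8·105 + 2·262 + 8·80 + 9·122) / 27 = 3102 / 27 ≈ 114.89
From (673, 167): dx = 351.70, dy = -52.11, so the distance is √(dx²+dy²) ≈ 355.54.

≈ 355.5 cm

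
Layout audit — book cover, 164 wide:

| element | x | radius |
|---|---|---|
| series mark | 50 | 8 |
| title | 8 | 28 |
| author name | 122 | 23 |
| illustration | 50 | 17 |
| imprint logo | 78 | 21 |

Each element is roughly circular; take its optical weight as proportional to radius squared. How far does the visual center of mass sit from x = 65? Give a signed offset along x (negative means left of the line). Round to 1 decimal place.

Weights ∝ r²: series mark 8² = 64, title 28² = 784, author name 23² = 529, illustration 17² = 289, imprint logo 21² = 441; Σw = 2107.
x-moment: 64·50 + 784·8 + 529·122 + 289·50 + 441·78 = 122858; centroid 122858/2107 ≈ 58.31.
Offset from x = 65: 58.31 − 65 ≈ -6.69.

≈ -6.7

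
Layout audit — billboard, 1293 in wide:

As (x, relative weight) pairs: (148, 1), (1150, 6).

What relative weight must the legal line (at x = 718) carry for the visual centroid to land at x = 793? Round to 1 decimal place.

Known weights sum to 1 + 6 = 7; their moment is 1·148 + 6·1150 = 7048.
Balance at x = 793 requires (7048 + w·718) / (7 + w) = 793.
Rearranging, w·(718 − 793) = 793·7 − 7048 = -1497, so w ≈ -1497/-75 = 19.96.

w ≈ 20.0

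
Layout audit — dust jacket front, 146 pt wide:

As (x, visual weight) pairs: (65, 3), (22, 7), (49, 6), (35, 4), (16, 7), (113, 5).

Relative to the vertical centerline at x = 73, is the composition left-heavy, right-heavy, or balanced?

left-heavy

Weights sum to 3 + 7 + 6 + 4 + 7 + 5 = 32.
Σw·x = 1460; x̄ = 1460/32 ≈ 45.62.
45.6 lies left of the midline 73, so the layout is left-heavy.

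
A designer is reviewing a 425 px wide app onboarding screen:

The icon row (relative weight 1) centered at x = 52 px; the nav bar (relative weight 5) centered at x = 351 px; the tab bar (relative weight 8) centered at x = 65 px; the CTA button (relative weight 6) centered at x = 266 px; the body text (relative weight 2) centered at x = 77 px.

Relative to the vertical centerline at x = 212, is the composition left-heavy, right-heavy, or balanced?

left-heavy

Weights sum to 1 + 5 + 8 + 6 + 2 = 22.
x: (1·52 + 5·351 + 8·65 + 6·266 + 2·77) / 22 = 4077 / 22 ≈ 185.32
185.3 lies left of the midline 212, so the layout is left-heavy.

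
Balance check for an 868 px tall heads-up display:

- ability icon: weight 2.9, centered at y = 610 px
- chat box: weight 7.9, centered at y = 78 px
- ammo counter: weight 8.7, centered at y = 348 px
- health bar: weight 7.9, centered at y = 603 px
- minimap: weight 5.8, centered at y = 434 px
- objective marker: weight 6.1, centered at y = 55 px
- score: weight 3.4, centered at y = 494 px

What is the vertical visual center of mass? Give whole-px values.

Σw = 2.9 + 7.9 + 8.7 + 7.9 + 5.8 + 6.1 + 3.4 = 42.7.
y: (2.9·610 + 7.9·78 + 8.7·348 + 7.9·603 + 5.8·434 + 6.1·55 + 3.4·494) / 42.7 = 14708.8 / 42.7 ≈ 344.47

y ≈ 344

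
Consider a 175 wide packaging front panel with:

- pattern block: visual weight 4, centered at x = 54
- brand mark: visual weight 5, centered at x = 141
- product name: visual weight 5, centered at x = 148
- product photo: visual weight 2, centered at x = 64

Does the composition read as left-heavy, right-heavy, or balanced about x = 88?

Total weight = 4 + 5 + 5 + 2 = 16.
Σw·x = 4·54 + 5·141 + 5·148 + 2·64 = 1789, so x̄ = 1789/16 ≈ 111.81.
111.8 lies right of the midline 88, so the layout is right-heavy.

right-heavy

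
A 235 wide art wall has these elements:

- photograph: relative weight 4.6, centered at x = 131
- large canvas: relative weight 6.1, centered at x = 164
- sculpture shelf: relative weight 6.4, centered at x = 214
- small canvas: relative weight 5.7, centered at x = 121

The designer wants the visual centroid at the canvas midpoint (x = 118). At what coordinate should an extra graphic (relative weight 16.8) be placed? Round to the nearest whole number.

x ≈ 60

With the extra graphic, Σw becomes 4.6 + 6.1 + 6.4 + 5.7 + 16.8 = 39.6.
Along x: (3662.3 + 16.8·x) / 39.6 = 118 (existing moment 4.6·131 + 6.1·164 + 6.4·214 + 5.7·121 = 3662.3) ⇒ x = (4672.8 − 3662.3) / 16.8 ≈ 60.15.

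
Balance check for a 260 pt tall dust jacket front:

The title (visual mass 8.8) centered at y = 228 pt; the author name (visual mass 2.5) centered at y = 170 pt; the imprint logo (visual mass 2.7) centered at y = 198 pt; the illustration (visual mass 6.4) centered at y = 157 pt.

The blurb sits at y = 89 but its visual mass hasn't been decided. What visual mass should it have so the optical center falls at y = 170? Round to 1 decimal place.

w ≈ 6.2

Known weights sum to 8.8 + 2.5 + 2.7 + 6.4 = 20.4; their moment is 8.8·228 + 2.5·170 + 2.7·198 + 6.4·157 = 3970.8.
Balance at y = 170 requires (3970.8 + w·89) / (20.4 + w) = 170.
So w = (170·20.4 − 3970.8)/(89 − 170) = -502.8/-81 ≈ 6.21.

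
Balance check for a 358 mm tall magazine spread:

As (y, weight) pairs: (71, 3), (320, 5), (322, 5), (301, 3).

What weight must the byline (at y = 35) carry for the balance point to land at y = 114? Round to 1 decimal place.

Known weights sum to 3 + 5 + 5 + 3 = 16; their moment is 3·71 + 5·320 + 5·322 + 3·301 = 4326.
Balance at y = 114 requires (4326 + w·35) / (16 + w) = 114.
So w = (114·16 − 4326)/(35 − 114) = -2502/-79 ≈ 31.67.

w ≈ 31.7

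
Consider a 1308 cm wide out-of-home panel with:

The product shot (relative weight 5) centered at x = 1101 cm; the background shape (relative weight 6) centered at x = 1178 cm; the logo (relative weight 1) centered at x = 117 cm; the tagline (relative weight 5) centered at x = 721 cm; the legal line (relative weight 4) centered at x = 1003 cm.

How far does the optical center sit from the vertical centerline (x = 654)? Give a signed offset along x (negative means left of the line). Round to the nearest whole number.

≈ 313 cm

Total weight = 5 + 6 + 1 + 5 + 4 = 21.
x-moment: 5·1101 + 6·1178 + 1·117 + 5·721 + 4·1003 = 20307; centroid 20307/21 ≈ 967.00.
Offset from x = 654: 967.00 − 654 ≈ 313.00.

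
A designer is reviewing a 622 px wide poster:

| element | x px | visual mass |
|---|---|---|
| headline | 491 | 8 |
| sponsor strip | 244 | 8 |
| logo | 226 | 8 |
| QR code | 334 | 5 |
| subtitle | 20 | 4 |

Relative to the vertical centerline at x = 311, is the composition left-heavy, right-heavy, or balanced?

left-heavy

Weights sum to 8 + 8 + 8 + 5 + 4 = 33.
x: (8·491 + 8·244 + 8·226 + 5·334 + 4·20) / 33 = 9438 / 33 ≈ 286.00
286.0 vs midline 311 → left-heavy.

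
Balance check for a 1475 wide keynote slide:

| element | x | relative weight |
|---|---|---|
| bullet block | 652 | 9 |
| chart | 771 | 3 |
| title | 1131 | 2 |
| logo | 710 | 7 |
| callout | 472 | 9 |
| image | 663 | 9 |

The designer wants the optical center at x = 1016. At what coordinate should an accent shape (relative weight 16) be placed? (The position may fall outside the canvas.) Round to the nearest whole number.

x ≈ 1891

With the accent shape, Σw becomes 9 + 3 + 2 + 7 + 9 + 9 + 16 = 55.
x: need Σw·x = 55·1016 = 55880. Existing = 9·652 + 3·771 + 2·1131 + 7·710 + 9·472 + 9·663 = 25628. Remainder 30252 / 16 ≈ 1890.75.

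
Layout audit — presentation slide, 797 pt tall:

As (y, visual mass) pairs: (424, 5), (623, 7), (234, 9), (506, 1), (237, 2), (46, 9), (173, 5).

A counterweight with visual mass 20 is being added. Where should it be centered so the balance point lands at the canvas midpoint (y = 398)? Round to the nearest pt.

y ≈ 612

With the counterweight, Σw becomes 5 + 7 + 9 + 1 + 2 + 9 + 5 + 20 = 58.
Along y: (10846 + 20·y) / 58 = 398 (existing moment 5·424 + 7·623 + 9·234 + 1·506 + 2·237 + 9·46 + 5·173 = 10846) ⇒ y = (23084 − 10846) / 20 ≈ 611.90.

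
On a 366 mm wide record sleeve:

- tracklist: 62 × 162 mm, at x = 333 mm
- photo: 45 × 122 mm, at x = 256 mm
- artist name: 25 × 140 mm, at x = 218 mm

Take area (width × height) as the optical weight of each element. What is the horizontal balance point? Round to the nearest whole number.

x ≈ 290

Taking area as weight: tracklist 62·162 = 10044, photo 45·122 = 5490, artist name 25·140 = 3500. Sum 19034.
x-moment: 10044·333 + 5490·256 + 3500·218 = 5513092; centroid 5513092/19034 ≈ 289.64.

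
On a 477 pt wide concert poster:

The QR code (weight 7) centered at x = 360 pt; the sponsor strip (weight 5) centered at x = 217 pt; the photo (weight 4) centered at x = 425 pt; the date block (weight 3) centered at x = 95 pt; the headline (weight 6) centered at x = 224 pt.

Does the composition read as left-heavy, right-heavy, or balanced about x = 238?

Σw = 7 + 5 + 4 + 3 + 6 = 25.
Σw·x = 7·360 + 5·217 + 4·425 + 3·95 + 6·224 = 6934, so x̄ = 6934/25 ≈ 277.36.
Since 277.4 is right of 238, the composition reads right-heavy.

right-heavy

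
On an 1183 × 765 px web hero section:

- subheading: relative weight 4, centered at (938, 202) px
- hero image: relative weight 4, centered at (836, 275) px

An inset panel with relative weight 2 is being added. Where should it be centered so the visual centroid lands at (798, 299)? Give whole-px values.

(442, 541)

With the inset panel, Σw becomes 4 + 4 + 2 = 10.
x: need Σw·x = 10·798 = 7980. Existing = 4·938 + 4·836 = 7096. Remainder 884 / 2 ≈ 442.00.
y: need Σw·y = 10·299 = 2990. Existing = 4·202 + 4·275 = 1908. Remainder 1082 / 2 ≈ 541.00.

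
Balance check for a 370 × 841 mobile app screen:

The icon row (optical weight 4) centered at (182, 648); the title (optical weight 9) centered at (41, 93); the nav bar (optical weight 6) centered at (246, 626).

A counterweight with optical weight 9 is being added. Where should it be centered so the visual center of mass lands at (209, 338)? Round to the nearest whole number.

(364, 253)

With the counterweight, Σw becomes 4 + 9 + 6 + 9 = 28.
x: target moment 28×209 = 5852; current 4·182 + 9·41 + 6·246 = 2573; the counterweight supplies 3279, so x = 3279/9 ≈ 364.33.
y: target moment 28×338 = 9464; current 4·648 + 9·93 + 6·626 = 7185; the counterweight supplies 2279, so y = 2279/9 ≈ 253.22.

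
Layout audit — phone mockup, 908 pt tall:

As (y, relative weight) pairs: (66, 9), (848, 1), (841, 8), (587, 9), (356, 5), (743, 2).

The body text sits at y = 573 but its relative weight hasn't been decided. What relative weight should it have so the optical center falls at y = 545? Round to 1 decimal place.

w ≈ 64.7

Known weights sum to 9 + 1 + 8 + 9 + 5 + 2 = 34; their moment is 9·66 + 1·848 + 8·841 + 9·587 + 5·356 + 2·743 = 16719.
For the centroid to hit 545: (16719 + w·573) / (34 + w) = 545.
Rearranging, w·(573 − 545) = 545·34 − 16719 = 1811, so w ≈ 1811/28 = 64.68.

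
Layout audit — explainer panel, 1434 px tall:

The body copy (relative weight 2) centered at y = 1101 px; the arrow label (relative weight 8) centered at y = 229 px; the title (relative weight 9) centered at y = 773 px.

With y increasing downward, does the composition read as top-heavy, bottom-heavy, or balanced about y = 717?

top-heavy

Weights sum to 2 + 8 + 9 = 19.
y-moment: 2·1101 + 8·229 + 9·773 = 10991; centroid 10991/19 ≈ 578.47.
578.5 lies above (smaller y than) the midline 717, so the layout is top-heavy.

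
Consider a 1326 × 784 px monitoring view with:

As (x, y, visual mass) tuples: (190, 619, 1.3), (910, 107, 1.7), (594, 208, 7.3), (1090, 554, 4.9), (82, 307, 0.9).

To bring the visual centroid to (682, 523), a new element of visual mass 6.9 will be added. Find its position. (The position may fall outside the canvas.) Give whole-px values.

(600, 947)

New total weight: (1.3 + 1.7 + 7.3 + 4.9 + 0.9) + 6.9 = 23.0.
Along x: (11545.0 + 6.9·x) / 23.0 = 682 (existing moment 1.3·190 + 1.7·910 + 7.3·594 + 4.9·1090 + 0.9·82 = 11545.0) ⇒ x = (15686.0 − 11545.0) / 6.9 ≈ 600.14.
Along y: (5495.9 + 6.9·y) / 23.0 = 523 (existing moment 1.3·619 + 1.7·107 + 7.3·208 + 4.9·554 + 0.9·307 = 5495.9) ⇒ y = (12029.0 − 5495.9) / 6.9 ≈ 946.83.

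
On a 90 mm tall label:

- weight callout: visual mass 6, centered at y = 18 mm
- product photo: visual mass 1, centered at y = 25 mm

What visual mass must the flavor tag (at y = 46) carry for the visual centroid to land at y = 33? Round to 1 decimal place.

Existing Σw = 7 (6 + 1); existing moment 6·18 + 1·25 = 133.
For the centroid to hit 33: (133 + w·46) / (7 + w) = 33.
Rearranging, w·(46 − 33) = 33·7 − 133 = 98, so w ≈ 98/13 = 7.54.

w ≈ 7.5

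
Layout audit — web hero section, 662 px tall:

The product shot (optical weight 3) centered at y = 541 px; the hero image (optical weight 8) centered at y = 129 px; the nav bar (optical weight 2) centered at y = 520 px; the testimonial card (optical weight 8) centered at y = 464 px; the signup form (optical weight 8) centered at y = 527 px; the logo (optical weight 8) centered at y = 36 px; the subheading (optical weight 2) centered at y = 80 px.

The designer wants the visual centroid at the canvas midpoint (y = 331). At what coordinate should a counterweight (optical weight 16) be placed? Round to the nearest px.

y ≈ 383

New total weight: (3 + 8 + 2 + 8 + 8 + 8 + 2) + 16 = 55.
y: need Σw·y = 55·331 = 18205. Existing = 3·541 + 8·129 + 2·520 + 8·464 + 8·527 + 8·36 + 2·80 = 12071. Remainder 6134 / 16 ≈ 383.38.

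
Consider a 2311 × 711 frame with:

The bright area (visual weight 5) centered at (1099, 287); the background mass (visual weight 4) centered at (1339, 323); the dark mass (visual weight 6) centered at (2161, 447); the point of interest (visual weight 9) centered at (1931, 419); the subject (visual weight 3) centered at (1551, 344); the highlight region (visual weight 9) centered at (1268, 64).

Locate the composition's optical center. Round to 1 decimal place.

Σw = 5 + 4 + 6 + 9 + 3 + 9 = 36.
x: moment 57261 / weight 36 ≈ 1590.58
y: moment 10788 / weight 36 ≈ 299.67

(1590.6, 299.7)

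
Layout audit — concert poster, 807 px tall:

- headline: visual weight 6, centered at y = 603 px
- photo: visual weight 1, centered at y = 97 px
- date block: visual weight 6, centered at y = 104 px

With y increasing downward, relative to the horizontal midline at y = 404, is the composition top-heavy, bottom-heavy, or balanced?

Total weight = 6 + 1 + 6 = 13.
y-moment: 6·603 + 1·97 + 6·104 = 4339; centroid 4339/13 ≈ 333.77.
333.8 lies above (smaller y than) the midline 404, so the layout is top-heavy.

top-heavy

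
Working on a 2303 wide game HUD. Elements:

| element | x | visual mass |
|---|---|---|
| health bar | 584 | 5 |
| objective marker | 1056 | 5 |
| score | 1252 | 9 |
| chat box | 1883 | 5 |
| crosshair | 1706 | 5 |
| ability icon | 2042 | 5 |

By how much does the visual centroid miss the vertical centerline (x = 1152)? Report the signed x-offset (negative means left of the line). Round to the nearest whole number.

≈ 249

Weights sum to 5 + 5 + 9 + 5 + 5 + 5 = 34.
x: (5·584 + 5·1056 + 9·1252 + 5·1883 + 5·1706 + 5·2042) / 34 = 47623 / 34 ≈ 1400.68
Against x = 1152, that's 1400.68 − 1152 = 248.68.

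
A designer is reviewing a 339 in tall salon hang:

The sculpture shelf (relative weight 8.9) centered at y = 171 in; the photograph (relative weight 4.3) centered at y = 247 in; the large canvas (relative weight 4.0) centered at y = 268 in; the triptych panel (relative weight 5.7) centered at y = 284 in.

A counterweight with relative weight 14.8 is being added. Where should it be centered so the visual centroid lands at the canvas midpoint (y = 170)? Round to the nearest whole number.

With the counterweight, Σw becomes 8.9 + 4.3 + 4.0 + 5.7 + 14.8 = 37.7.
Along y: (5274.8 + 14.8·y) / 37.7 = 170 (existing moment 8.9·171 + 4.3·247 + 4.0·268 + 5.7·284 = 5274.8) ⇒ y = (6409.0 − 5274.8) / 14.8 ≈ 76.64.

y ≈ 77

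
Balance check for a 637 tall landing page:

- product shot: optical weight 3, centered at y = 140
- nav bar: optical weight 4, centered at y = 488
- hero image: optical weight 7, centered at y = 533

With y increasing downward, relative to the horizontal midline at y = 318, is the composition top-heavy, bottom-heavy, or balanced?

Σw = 3 + 4 + 7 = 14.
y: (3·140 + 4·488 + 7·533) / 14 = 6103 / 14 ≈ 435.93
435.9 lies below (larger y than) the midline 318, so the layout is bottom-heavy.

bottom-heavy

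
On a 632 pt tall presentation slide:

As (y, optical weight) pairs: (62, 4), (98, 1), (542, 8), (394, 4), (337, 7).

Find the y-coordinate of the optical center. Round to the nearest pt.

y ≈ 359

Σw = 4 + 1 + 8 + 4 + 7 = 24.
y: (4·62 + 1·98 + 8·542 + 4·394 + 7·337) / 24 = 8617 / 24 ≈ 359.04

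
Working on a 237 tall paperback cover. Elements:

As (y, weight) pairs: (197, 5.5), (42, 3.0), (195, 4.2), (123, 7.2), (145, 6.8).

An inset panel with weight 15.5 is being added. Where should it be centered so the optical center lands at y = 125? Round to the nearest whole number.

y ≈ 89

After adding the inset panel, total weight = 5.5 + 3.0 + 4.2 + 7.2 + 6.8 + 15.5 = 42.2.
y: target moment 42.2×125 = 5275.0; current 5.5·197 + 3.0·42 + 4.2·195 + 7.2·123 + 6.8·145 = 3900.1; the inset panel supplies 1374.9, so y = 1374.9/15.5 ≈ 88.70.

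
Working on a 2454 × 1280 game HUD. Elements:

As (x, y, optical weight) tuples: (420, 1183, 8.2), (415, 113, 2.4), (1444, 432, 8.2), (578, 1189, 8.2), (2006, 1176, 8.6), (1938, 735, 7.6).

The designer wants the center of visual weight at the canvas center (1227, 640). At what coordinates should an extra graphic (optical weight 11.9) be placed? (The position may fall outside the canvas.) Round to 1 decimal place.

(1227.5, -310.9)

With the extra graphic, Σw becomes 8.2 + 2.4 + 8.2 + 8.2 + 8.6 + 7.6 + 11.9 = 55.1.
Along x: (53000.8 + 11.9·x) / 55.1 = 1227 (existing moment 8.2·420 + 2.4·415 + 8.2·1444 + 8.2·578 + 8.6·2006 + 7.6·1938 = 53000.8) ⇒ x = (67607.7 − 53000.8) / 11.9 ≈ 1227.47.
Along y: (38963.6 + 11.9·y) / 55.1 = 640 (existing moment 8.2·1183 + 2.4·113 + 8.2·432 + 8.2·1189 + 8.6·1176 + 7.6·735 = 38963.6) ⇒ y = (35264.0 − 38963.6) / 11.9 ≈ -310.89.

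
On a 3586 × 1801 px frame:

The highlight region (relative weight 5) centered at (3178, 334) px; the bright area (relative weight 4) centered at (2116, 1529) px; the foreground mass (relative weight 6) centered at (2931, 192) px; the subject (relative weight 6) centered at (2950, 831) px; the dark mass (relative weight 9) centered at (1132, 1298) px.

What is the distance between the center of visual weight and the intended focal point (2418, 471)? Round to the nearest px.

Weights sum to 5 + 4 + 6 + 6 + 9 = 30.
x-moment: 5·3178 + 4·2116 + 6·2931 + 6·2950 + 9·1132 = 69828; centroid 69828/30 ≈ 2327.60.
y-moment: 5·334 + 4·1529 + 6·192 + 6·831 + 9·1298 = 25606; centroid 25606/30 ≈ 853.53.
Relative to (2418, 471): Δ = (-90.40, 382.53); |Δ| = √(-90.40² + 382.53²) ≈ 393.07.

≈ 393 px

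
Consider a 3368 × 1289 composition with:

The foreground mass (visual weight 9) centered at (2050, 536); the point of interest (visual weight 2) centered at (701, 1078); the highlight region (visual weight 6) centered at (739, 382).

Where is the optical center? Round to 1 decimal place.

(1428.6, 545.4)

Weights sum to 9 + 2 + 6 = 17.
x-moment: 9·2050 + 2·701 + 6·739 = 24286; centroid 24286/17 ≈ 1428.59.
y-moment: 9·536 + 2·1078 + 6·382 = 9272; centroid 9272/17 ≈ 545.41.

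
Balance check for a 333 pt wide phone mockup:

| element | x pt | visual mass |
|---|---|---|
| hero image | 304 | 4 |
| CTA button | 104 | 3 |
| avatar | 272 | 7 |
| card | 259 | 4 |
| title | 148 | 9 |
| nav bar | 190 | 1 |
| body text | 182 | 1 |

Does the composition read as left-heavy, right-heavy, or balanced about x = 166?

Σw = 4 + 3 + 7 + 4 + 9 + 1 + 1 = 29.
x-moment: 4·304 + 3·104 + 7·272 + 4·259 + 9·148 + 1·190 + 1·182 = 6172; centroid 6172/29 ≈ 212.83.
212.8 lies right of the midline 166, so the layout is right-heavy.

right-heavy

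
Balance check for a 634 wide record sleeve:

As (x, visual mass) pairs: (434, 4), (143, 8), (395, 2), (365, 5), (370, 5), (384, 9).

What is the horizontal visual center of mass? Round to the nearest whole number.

x ≈ 327

Σw = 4 + 8 + 2 + 5 + 5 + 9 = 33.
x-moment: 4·434 + 8·143 + 2·395 + 5·365 + 5·370 + 9·384 = 10801; centroid 10801/33 ≈ 327.30.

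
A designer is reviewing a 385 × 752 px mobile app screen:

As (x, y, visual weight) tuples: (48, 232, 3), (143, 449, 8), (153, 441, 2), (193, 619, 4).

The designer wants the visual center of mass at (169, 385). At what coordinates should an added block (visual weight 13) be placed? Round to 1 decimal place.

With the added block, Σw becomes 3 + 8 + 2 + 4 + 13 = 30.
x: need Σw·x = 30·169 = 5070. Existing = 3·48 + 8·143 + 2·153 + 4·193 = 2366. Remainder 2704 / 13 ≈ 208.00.
y: need Σw·y = 30·385 = 11550. Existing = 3·232 + 8·449 + 2·441 + 4·619 = 7646. Remainder 3904 / 13 ≈ 300.31.

(208.0, 300.3)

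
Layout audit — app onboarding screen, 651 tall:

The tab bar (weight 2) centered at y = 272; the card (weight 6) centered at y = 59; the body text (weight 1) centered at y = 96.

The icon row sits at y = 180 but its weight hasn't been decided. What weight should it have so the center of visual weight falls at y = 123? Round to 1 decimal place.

Existing Σw = 9 (2 + 6 + 1); existing moment 2·272 + 6·59 + 1·96 = 994.
Set Σw·y/Σw = 123: (994 + 180w) = 123·(9 + w).
So w = (123·9 − 994)/(180 − 123) = 113/57 ≈ 1.98.

w ≈ 2.0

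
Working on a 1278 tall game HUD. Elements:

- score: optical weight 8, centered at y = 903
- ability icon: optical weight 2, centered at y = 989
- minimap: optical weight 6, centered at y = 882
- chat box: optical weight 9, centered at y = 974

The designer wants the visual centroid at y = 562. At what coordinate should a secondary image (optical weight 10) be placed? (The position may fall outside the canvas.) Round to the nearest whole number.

With the secondary image, Σw becomes 8 + 2 + 6 + 9 + 10 = 35.
y: need Σw·y = 35·562 = 19670. Existing = 8·903 + 2·989 + 6·882 + 9·974 = 23260. Remainder -3590 / 10 ≈ -359.00.

y ≈ -359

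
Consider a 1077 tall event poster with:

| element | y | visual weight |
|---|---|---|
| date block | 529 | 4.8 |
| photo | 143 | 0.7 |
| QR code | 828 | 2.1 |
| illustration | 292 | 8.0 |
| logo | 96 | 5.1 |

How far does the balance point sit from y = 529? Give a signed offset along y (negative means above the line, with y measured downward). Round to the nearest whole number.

≈ -181

Weights sum to 4.8 + 0.7 + 2.1 + 8.0 + 5.1 = 20.7.
y-moment: 4.8·529 + 0.7·143 + 2.1·828 + 8.0·292 + 5.1·96 = 7203.7; centroid 7203.7/20.7 ≈ 348.00.
Offset from y = 529: 348.00 − 529 ≈ -181.00.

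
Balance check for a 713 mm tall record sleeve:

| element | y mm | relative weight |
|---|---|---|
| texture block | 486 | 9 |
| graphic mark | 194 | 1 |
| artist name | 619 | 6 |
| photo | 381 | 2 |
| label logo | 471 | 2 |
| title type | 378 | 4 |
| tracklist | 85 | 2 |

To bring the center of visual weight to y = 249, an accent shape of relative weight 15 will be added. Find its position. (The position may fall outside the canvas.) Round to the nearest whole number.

With the accent shape, Σw becomes 9 + 1 + 6 + 2 + 2 + 4 + 2 + 15 = 41.
y: need Σw·y = 41·249 = 10209. Existing = 9·486 + 1·194 + 6·619 + 2·381 + 2·471 + 4·378 + 2·85 = 11668. Remainder -1459 / 15 ≈ -97.27.

y ≈ -97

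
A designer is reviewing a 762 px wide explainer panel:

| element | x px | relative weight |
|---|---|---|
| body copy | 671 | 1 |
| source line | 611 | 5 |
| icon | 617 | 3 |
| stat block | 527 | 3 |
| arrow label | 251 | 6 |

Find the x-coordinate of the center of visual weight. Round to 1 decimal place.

x ≈ 481.3

Σw = 1 + 5 + 3 + 3 + 6 = 18.
x: (1·671 + 5·611 + 3·617 + 3·527 + 6·251) / 18 = 8664 / 18 ≈ 481.33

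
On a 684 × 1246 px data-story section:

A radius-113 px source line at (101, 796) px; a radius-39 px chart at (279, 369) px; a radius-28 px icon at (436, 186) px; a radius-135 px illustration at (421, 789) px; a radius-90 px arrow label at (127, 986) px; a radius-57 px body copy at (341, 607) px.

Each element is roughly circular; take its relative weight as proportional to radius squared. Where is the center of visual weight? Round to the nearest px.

Weights ∝ r²: source line 113² = 12769, chart 39² = 1521, icon 28² = 784, illustration 135² = 18225, arrow label 90² = 8100, body copy 57² = 3249; Σw = 44648.
x: moment 11865186 / weight 44648 ≈ 265.75
y: moment 35209465 / weight 44648 ≈ 788.60

(266, 789)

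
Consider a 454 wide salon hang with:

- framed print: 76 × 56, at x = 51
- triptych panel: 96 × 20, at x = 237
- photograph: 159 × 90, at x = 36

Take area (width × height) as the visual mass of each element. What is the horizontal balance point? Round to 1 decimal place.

Areas: framed print 76·56 = 4256, triptych panel 96·20 = 1920, photograph 159·90 = 14310. Total weight = 20486.
x: (4256·51 + 1920·237 + 14310·36) / 20486 = 1187256 / 20486 ≈ 57.95

x ≈ 58.0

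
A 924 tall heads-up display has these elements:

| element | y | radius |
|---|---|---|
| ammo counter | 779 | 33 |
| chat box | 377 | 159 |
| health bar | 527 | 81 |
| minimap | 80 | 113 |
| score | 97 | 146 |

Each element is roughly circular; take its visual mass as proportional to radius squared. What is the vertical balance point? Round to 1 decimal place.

Weights ∝ r²: ammo counter 33² = 1089, chat box 159² = 25281, health bar 81² = 6561, minimap 113² = 12769, score 146² = 21316; Σw = 67016.
y: (1089·779 + 25281·377 + 6561·527 + 12769·80 + 21316·97) / 67016 = 16926087 / 67016 ≈ 252.57

y ≈ 252.6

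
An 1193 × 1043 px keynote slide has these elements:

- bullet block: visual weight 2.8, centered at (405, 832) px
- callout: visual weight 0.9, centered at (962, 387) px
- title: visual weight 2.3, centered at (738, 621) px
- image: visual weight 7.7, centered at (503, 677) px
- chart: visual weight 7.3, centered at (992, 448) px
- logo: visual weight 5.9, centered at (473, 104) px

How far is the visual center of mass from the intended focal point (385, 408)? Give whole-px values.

Total weight = 2.8 + 0.9 + 2.3 + 7.7 + 7.3 + 5.9 = 26.9.
x: moment 17602.6 / weight 26.9 ≈ 654.37
y: moment 13203.1 / weight 26.9 ≈ 490.82
Offset from (385, 408): Δx ≈ 269.37, Δy ≈ 82.82; distance = √(Δx² + Δy²) ≈ 281.82.

≈ 282 px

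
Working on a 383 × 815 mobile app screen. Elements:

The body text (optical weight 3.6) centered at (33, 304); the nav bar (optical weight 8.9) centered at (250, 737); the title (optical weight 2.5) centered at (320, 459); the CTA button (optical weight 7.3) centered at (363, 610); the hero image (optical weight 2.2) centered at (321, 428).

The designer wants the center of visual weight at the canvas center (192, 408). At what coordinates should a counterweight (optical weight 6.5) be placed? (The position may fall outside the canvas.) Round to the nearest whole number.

New total weight: (3.6 + 8.9 + 2.5 + 7.3 + 2.2) + 6.5 = 31.0.
x: need Σw·x = 31.0·192 = 5952.0. Existing = 3.6·33 + 8.9·250 + 2.5·320 + 7.3·363 + 2.2·321 = 6499.9. Remainder -547.9 / 6.5 ≈ -84.29.
y: need Σw·y = 31.0·408 = 12648.0. Existing = 3.6·304 + 8.9·737 + 2.5·459 + 7.3·610 + 2.2·428 = 14195.8. Remainder -1547.8 / 6.5 ≈ -238.12.

(-84, -238)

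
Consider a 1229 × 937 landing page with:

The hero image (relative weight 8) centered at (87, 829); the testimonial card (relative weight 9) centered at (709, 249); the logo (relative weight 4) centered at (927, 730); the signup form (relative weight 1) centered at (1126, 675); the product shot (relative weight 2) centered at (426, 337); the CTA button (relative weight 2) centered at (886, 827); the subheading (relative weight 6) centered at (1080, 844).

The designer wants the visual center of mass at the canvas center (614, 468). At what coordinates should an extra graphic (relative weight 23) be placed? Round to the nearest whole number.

New total weight: (8 + 9 + 4 + 1 + 2 + 2 + 6) + 23 = 55.
Along x: (21015 + 23·x) / 55 = 614 (existing moment 8·87 + 9·709 + 4·927 + 1·1126 + 2·426 + 2·886 + 6·1080 = 21015) ⇒ x = (33770 − 21015) / 23 ≈ 554.57.
Along y: (19860 + 23·y) / 55 = 468 (existing moment 8·829 + 9·249 + 4·730 + 1·675 + 2·337 + 2·827 + 6·844 = 19860) ⇒ y = (25740 − 19860) / 23 ≈ 255.65.

(555, 256)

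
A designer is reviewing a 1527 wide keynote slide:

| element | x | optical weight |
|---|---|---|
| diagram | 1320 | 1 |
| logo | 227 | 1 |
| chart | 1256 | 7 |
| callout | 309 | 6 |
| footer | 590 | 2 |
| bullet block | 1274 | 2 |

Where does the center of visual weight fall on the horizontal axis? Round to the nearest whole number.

x ≈ 838

Σw = 1 + 1 + 7 + 6 + 2 + 2 = 19.
x-moment: 1·1320 + 1·227 + 7·1256 + 6·309 + 2·590 + 2·1274 = 15921; centroid 15921/19 ≈ 837.95.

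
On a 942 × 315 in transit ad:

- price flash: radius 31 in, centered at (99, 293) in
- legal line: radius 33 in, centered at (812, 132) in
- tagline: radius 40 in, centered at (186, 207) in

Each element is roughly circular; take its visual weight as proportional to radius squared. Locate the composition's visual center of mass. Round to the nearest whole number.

r² weights: price flash 31² = 961, legal line 33² = 1089, tagline 40² = 1600. Total = 3650.
x-moment: 961·99 + 1089·812 + 1600·186 = 1277007; centroid 1277007/3650 ≈ 349.86.
y-moment: 961·293 + 1089·132 + 1600·207 = 756521; centroid 756521/3650 ≈ 207.27.

(350, 207)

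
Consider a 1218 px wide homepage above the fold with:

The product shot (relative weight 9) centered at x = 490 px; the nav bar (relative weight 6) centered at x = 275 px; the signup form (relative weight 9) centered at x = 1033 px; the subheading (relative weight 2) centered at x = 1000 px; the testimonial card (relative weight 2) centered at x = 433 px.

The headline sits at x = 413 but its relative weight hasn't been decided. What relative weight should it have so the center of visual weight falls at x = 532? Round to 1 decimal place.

w ≈ 28.0

Known weights sum to 9 + 6 + 9 + 2 + 2 = 28; their moment is 9·490 + 6·275 + 9·1033 + 2·1000 + 2·433 = 18223.
For the centroid to hit 532: (18223 + w·413) / (28 + w) = 532.
Solving: w = (532·28 − 18223) / (413 − 532) = -3327 / -119 ≈ 27.96.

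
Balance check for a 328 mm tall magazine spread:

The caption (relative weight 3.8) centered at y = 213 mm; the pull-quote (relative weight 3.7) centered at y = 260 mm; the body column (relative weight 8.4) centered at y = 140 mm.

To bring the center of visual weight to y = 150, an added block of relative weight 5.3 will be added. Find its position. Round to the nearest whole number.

y ≈ 44

With the added block, Σw becomes 3.8 + 3.7 + 8.4 + 5.3 = 21.2.
y: target moment 21.2×150 = 3180.0; current 3.8·213 + 3.7·260 + 8.4·140 = 2947.4; the added block supplies 232.6, so y = 232.6/5.3 ≈ 43.89.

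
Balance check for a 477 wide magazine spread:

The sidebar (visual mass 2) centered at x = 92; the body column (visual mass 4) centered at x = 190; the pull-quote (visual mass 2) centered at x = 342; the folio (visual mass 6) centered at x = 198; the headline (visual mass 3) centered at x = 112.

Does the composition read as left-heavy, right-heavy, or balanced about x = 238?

left-heavy

Total weight = 2 + 4 + 2 + 6 + 3 = 17.
Σw·x = 2·92 + 4·190 + 2·342 + 6·198 + 3·112 = 3152, so x̄ = 3152/17 ≈ 185.41.
185.4 vs midline 238 → left-heavy.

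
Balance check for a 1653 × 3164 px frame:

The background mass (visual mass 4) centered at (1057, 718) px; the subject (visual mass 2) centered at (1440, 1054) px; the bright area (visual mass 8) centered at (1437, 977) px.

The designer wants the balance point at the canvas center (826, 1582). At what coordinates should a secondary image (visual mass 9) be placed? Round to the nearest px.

(44, 2621)

New total weight: (4 + 2 + 8) + 9 = 23.
x: target moment 23×826 = 18998; current 4·1057 + 2·1440 + 8·1437 = 18604; the secondary image supplies 394, so x = 394/9 ≈ 43.78.
y: target moment 23×1582 = 36386; current 4·718 + 2·1054 + 8·977 = 12796; the secondary image supplies 23590, so y = 23590/9 ≈ 2621.11.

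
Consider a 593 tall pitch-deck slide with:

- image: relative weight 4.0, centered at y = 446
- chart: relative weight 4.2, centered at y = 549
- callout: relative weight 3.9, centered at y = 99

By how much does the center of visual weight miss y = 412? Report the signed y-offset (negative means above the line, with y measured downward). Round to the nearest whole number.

Σw = 4.0 + 4.2 + 3.9 = 12.1.
y: (4.0·446 + 4.2·549 + 3.9·99) / 12.1 = 4475.9 / 12.1 ≈ 369.91
Against y = 412, that's 369.91 − 412 = -42.09.

≈ -42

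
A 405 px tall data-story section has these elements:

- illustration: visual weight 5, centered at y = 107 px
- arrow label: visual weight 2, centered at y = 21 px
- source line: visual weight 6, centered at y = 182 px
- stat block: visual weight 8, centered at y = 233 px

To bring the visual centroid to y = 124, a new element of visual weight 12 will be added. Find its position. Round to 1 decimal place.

New total weight: (5 + 2 + 6 + 8) + 12 = 33.
y: need Σw·y = 33·124 = 4092. Existing = 5·107 + 2·21 + 6·182 + 8·233 = 3533. Remainder 559 / 12 ≈ 46.58.

y ≈ 46.6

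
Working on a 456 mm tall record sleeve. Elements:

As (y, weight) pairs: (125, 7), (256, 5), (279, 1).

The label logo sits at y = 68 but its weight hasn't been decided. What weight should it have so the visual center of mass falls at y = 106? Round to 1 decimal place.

w ≈ 27.8

Existing Σw = 13 (7 + 5 + 1); existing moment 7·125 + 5·256 + 1·279 = 2434.
Set Σw·y/Σw = 106: (2434 + 68w) = 106·(13 + w).
So w = (106·13 − 2434)/(68 − 106) = -1056/-38 ≈ 27.79.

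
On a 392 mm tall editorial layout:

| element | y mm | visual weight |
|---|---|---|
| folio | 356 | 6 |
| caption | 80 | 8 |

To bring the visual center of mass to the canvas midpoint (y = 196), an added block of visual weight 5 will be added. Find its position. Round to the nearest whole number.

y ≈ 190

After adding the added block, total weight = 6 + 8 + 5 = 19.
y: need Σw·y = 19·196 = 3724. Existing = 6·356 + 8·80 = 2776. Remainder 948 / 5 ≈ 189.60.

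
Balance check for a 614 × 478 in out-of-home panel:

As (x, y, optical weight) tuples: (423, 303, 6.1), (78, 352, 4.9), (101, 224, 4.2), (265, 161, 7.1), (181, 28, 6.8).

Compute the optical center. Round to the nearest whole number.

Σw = 6.1 + 4.9 + 4.2 + 7.1 + 6.8 = 29.1.
x: (6.1·423 + 4.9·78 + 4.2·101 + 7.1·265 + 6.8·181) / 29.1 = 6499.0 / 29.1 ≈ 223.33
y: (6.1·303 + 4.9·352 + 4.2·224 + 7.1·161 + 6.8·28) / 29.1 = 5847.4 / 29.1 ≈ 200.94

(223, 201)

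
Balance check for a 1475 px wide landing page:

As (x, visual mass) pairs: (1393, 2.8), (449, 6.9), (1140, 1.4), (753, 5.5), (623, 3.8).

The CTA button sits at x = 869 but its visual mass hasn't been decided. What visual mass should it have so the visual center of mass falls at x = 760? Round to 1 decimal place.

w ≈ 3.7

Known weights sum to 2.8 + 6.9 + 1.4 + 5.5 + 3.8 = 20.4; their moment is 2.8·1393 + 6.9·449 + 1.4·1140 + 5.5·753 + 3.8·623 = 15103.4.
For the centroid to hit 760: (15103.4 + w·869) / (20.4 + w) = 760.
Rearranging, w·(869 − 760) = 760·20.4 − 15103.4 = 400.6, so w ≈ 400.6/109 = 3.68.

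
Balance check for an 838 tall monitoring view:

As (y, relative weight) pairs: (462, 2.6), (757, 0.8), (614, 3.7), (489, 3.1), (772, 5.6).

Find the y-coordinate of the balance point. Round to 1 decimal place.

Total weight = 2.6 + 0.8 + 3.7 + 3.1 + 5.6 = 15.8.
y-moment: 2.6·462 + 0.8·757 + 3.7·614 + 3.1·489 + 5.6·772 = 9917.7; centroid 9917.7/15.8 ≈ 627.70.

y ≈ 627.7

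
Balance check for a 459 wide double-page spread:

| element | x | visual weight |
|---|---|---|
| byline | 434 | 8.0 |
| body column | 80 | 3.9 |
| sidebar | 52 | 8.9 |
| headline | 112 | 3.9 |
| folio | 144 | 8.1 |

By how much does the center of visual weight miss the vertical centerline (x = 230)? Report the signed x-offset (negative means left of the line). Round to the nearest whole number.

≈ -52

Σw = 8.0 + 3.9 + 8.9 + 3.9 + 8.1 = 32.8.
Σw·x = 8.0·434 + 3.9·80 + 8.9·52 + 3.9·112 + 8.1·144 = 5850.0, so x̄ = 5850.0/32.8 ≈ 178.35.
Against x = 230, that's 178.35 − 230 = -51.65.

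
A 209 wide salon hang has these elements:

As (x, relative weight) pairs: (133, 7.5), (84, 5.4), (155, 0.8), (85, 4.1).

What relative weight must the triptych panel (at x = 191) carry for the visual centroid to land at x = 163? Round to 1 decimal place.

Existing Σw = 17.8 (7.5 + 5.4 + 0.8 + 4.1); existing moment 7.5·133 + 5.4·84 + 0.8·155 + 4.1·85 = 1923.6.
Balance at x = 163 requires (1923.6 + w·191) / (17.8 + w) = 163.
Rearranging, w·(191 − 163) = 163·17.8 − 1923.6 = 977.8, so w ≈ 977.8/28 = 34.92.

w ≈ 34.9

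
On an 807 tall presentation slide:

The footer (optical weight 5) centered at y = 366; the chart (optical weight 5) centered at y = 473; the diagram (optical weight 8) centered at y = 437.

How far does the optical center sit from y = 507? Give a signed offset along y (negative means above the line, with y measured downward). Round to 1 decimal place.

≈ -79.7

Total weight = 5 + 5 + 8 = 18.
y: (5·366 + 5·473 + 8·437) / 18 = 7691 / 18 ≈ 427.28
Difference: 427.28 − 507 ≈ -79.72.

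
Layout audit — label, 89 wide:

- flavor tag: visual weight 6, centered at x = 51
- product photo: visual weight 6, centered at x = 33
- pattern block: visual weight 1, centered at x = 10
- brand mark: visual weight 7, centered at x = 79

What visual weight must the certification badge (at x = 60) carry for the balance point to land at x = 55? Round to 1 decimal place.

w ≈ 6.6

Existing Σw = 20 (6 + 6 + 1 + 7); existing moment 6·51 + 6·33 + 1·10 + 7·79 = 1067.
Set Σw·x/Σw = 55: (1067 + 60w) = 55·(20 + w).
So w = (55·20 − 1067)/(60 − 55) = 33/5 ≈ 6.60.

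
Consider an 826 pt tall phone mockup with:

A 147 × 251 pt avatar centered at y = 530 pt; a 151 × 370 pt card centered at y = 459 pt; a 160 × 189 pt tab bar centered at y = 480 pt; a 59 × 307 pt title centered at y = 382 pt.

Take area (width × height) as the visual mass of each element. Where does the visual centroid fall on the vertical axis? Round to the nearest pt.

Taking area as weight: avatar 147·251 = 36897, card 151·370 = 55870, tab bar 160·189 = 30240, title 59·307 = 18113. Sum 141120.
y-moment: 36897·530 + 55870·459 + 30240·480 + 18113·382 = 66634106; centroid 66634106/141120 ≈ 472.18.

y ≈ 472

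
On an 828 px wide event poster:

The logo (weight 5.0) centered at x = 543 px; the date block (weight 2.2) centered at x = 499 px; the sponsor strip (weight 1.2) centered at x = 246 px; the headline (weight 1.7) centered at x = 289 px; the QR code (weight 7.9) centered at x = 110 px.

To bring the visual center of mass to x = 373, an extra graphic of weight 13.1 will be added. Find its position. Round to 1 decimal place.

After adding the extra graphic, total weight = 5.0 + 2.2 + 1.2 + 1.7 + 7.9 + 13.1 = 31.1.
x: need Σw·x = 31.1·373 = 11600.3. Existing = 5.0·543 + 2.2·499 + 1.2·246 + 1.7·289 + 7.9·110 = 5468.3. Remainder 6132.0 / 13.1 ≈ 468.09.

x ≈ 468.1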